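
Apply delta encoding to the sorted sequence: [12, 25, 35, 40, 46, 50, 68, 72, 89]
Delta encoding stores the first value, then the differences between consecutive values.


First value: 12
Deltas:
  25 - 12 = 13
  35 - 25 = 10
  40 - 35 = 5
  46 - 40 = 6
  50 - 46 = 4
  68 - 50 = 18
  72 - 68 = 4
  89 - 72 = 17


Delta encoded: [12, 13, 10, 5, 6, 4, 18, 4, 17]


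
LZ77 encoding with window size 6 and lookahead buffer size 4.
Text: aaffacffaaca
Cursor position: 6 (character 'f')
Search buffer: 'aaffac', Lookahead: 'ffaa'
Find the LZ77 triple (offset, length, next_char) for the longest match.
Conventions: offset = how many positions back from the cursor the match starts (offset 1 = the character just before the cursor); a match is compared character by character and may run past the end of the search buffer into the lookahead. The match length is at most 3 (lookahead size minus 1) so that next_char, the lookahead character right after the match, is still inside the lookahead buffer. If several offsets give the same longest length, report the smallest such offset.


Try each offset into the search buffer:
  offset=1 (pos 5, char 'c'): match length 0
  offset=2 (pos 4, char 'a'): match length 0
  offset=3 (pos 3, char 'f'): match length 1
  offset=4 (pos 2, char 'f'): match length 3
  offset=5 (pos 1, char 'a'): match length 0
  offset=6 (pos 0, char 'a'): match length 0
Longest match has length 3 at offset 4.
next_char = character at position 6 + 3 = 9 -> 'a'

Best match: offset=4, length=3 (matching 'ffa' starting at position 2)
LZ77 triple: (4, 3, 'a')


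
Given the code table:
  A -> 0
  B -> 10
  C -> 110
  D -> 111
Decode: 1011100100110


Decoding:
10 -> B
111 -> D
0 -> A
0 -> A
10 -> B
0 -> A
110 -> C


Result: BDAABAC


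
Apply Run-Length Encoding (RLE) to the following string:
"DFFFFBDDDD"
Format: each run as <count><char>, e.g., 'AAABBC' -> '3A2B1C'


Scanning runs left to right:
  i=0: run of 'D' x 1 -> '1D'
  i=1: run of 'F' x 4 -> '4F'
  i=5: run of 'B' x 1 -> '1B'
  i=6: run of 'D' x 4 -> '4D'

RLE = 1D4F1B4D


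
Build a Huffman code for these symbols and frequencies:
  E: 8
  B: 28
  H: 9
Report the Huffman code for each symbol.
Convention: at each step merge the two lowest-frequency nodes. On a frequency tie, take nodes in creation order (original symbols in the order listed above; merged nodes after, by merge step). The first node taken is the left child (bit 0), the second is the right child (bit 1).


Huffman tree construction:
Step 1: Merge E(8) + H(9) = 17
Step 2: Merge (E+H)(17) + B(28) = 45
Read each symbol's code off the tree from the root (left child = 0, right child = 1).

Codes:
  E: 00 (length 2)
  B: 1 (length 1)
  H: 01 (length 2)
Average code length: 62/45 = 1.3778 bits/symbol


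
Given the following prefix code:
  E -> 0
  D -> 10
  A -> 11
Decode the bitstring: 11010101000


Decoding step by step:
Bits 11 -> A
Bits 0 -> E
Bits 10 -> D
Bits 10 -> D
Bits 10 -> D
Bits 0 -> E
Bits 0 -> E


Decoded message: AEDDDEE


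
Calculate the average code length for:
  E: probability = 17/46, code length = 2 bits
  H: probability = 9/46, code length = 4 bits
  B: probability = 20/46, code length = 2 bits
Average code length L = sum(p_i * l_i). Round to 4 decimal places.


Weighted contributions p_i * l_i:
  E: (17/46) * 2 = 34/46
  H: (9/46) * 4 = 36/46
  B: (20/46) * 2 = 40/46
Sum = (34 + 36 + 40)/46 = 110/46

L = 110/46 = 2.3913 bits/symbol


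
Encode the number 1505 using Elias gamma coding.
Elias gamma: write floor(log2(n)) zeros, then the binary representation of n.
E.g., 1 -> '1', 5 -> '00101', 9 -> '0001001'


num_bits = floor(log2(1505)) + 1 = 11
leading_zeros = num_bits - 1 = 10
binary(1505) = 10111100001

Elias gamma(1505) = '0000000000' + '10111100001' = 000000000010111100001 (21 bits)


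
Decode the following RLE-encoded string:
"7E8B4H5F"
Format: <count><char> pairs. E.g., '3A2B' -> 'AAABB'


Expanding each <count><char> pair:
  7E -> 'EEEEEEE'
  8B -> 'BBBBBBBB'
  4H -> 'HHHH'
  5F -> 'FFFFF'

Decoded = EEEEEEEBBBBBBBBHHHHFFFFF


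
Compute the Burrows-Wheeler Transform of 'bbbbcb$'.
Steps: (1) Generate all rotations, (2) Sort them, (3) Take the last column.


Rotations (sorted):
  0: $bbbbcb -> last char: b
  1: b$bbbbc -> last char: c
  2: bbbbcb$ -> last char: $
  3: bbbcb$b -> last char: b
  4: bbcb$bb -> last char: b
  5: bcb$bbb -> last char: b
  6: cb$bbbb -> last char: b


BWT = bc$bbbb


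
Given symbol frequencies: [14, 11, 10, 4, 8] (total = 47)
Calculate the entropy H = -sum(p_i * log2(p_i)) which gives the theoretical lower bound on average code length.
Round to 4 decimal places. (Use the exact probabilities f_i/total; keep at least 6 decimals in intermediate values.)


Per-symbol terms -p_i * log2(p_i) with p_i = f_i/47:
  p = 14/47 = 0.297872: log2(p) = -1.747234, -p*log2(p) = 0.520453
  p = 11/47 = 0.234043: log2(p) = -2.095157, -p*log2(p) = 0.490356
  p = 10/47 = 0.212766: log2(p) = -2.232661, -p*log2(p) = 0.475034
  p = 4/47 = 0.085106: log2(p) = -3.554589, -p*log2(p) = 0.302518
  p = 8/47 = 0.170213: log2(p) = -2.554589, -p*log2(p) = 0.434824
H = 0.520453 + 0.490356 + 0.475034 + 0.302518 + 0.434824 = 2.223185

H = 2.2232 bits/symbol


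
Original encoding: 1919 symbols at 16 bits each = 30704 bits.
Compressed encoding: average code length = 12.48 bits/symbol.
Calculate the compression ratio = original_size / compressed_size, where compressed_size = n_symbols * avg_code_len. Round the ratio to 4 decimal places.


original_size = n_symbols * orig_bits = 1919 * 16 = 30704 bits
compressed_size = n_symbols * avg_code_len = 1919 * 12.48 = 23949.12 bits
ratio = original_size / compressed_size = 30704 / 23949.12 = 1.2821

Compression ratio = 1.2821


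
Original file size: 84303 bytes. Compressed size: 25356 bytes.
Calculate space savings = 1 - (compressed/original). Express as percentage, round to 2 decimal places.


ratio = compressed/original = 25356/84303 = 0.300772
savings = 1 - ratio = 1 - 0.300772 = 0.699228
as a percentage: 0.699228 * 100 = 69.92%

Space savings = 1 - 25356/84303 = 69.92%


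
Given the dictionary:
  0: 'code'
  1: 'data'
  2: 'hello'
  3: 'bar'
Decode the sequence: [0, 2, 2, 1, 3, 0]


Look up each index in the dictionary:
  0 -> 'code'
  2 -> 'hello'
  2 -> 'hello'
  1 -> 'data'
  3 -> 'bar'
  0 -> 'code'

Decoded: "code hello hello data bar code"


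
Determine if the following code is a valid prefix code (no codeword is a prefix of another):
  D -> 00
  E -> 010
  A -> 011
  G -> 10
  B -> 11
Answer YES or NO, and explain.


Checking each pair (does one codeword prefix another?):
  D='00' vs E='010': no prefix
  D='00' vs A='011': no prefix
  D='00' vs G='10': no prefix
  D='00' vs B='11': no prefix
  E='010' vs D='00': no prefix
  E='010' vs A='011': no prefix
  E='010' vs G='10': no prefix
  E='010' vs B='11': no prefix
  A='011' vs D='00': no prefix
  A='011' vs E='010': no prefix
  A='011' vs G='10': no prefix
  A='011' vs B='11': no prefix
  G='10' vs D='00': no prefix
  G='10' vs E='010': no prefix
  G='10' vs A='011': no prefix
  G='10' vs B='11': no prefix
  B='11' vs D='00': no prefix
  B='11' vs E='010': no prefix
  B='11' vs A='011': no prefix
  B='11' vs G='10': no prefix
No violation found over all pairs.

YES -- this is a valid prefix code. No codeword is a prefix of any other codeword.


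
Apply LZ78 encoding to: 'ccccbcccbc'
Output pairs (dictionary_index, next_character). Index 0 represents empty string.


LZ78 encoding steps:
Dictionary: {0: ''}
Step 1: w='' (idx 0), next='c' -> output (0, 'c'), add 'c' as idx 1
Step 2: w='c' (idx 1), next='c' -> output (1, 'c'), add 'cc' as idx 2
Step 3: w='c' (idx 1), next='b' -> output (1, 'b'), add 'cb' as idx 3
Step 4: w='cc' (idx 2), next='c' -> output (2, 'c'), add 'ccc' as idx 4
Step 5: w='' (idx 0), next='b' -> output (0, 'b'), add 'b' as idx 5
Step 6: w='c' (idx 1), end of input -> output (1, '')


Encoded: [(0, 'c'), (1, 'c'), (1, 'b'), (2, 'c'), (0, 'b'), (1, '')]


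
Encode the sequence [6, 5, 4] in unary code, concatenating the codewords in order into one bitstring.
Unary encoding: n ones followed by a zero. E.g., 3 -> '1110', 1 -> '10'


Encode each number as n ones followed by a terminating 0:
  6 -> 1111110 (7 bits)
  5 -> 111110 (6 bits)
  4 -> 11110 (5 bits)
Total length = 7 + 6 + 5 = 18 bits.

Unary([6, 5, 4]) = 111111011111011110 (18 bits)


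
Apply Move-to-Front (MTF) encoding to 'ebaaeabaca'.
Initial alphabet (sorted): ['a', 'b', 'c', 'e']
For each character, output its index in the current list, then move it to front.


MTF encoding:
'e': index 3 in ['a', 'b', 'c', 'e'] -> ['e', 'a', 'b', 'c']
'b': index 2 in ['e', 'a', 'b', 'c'] -> ['b', 'e', 'a', 'c']
'a': index 2 in ['b', 'e', 'a', 'c'] -> ['a', 'b', 'e', 'c']
'a': index 0 in ['a', 'b', 'e', 'c'] -> ['a', 'b', 'e', 'c']
'e': index 2 in ['a', 'b', 'e', 'c'] -> ['e', 'a', 'b', 'c']
'a': index 1 in ['e', 'a', 'b', 'c'] -> ['a', 'e', 'b', 'c']
'b': index 2 in ['a', 'e', 'b', 'c'] -> ['b', 'a', 'e', 'c']
'a': index 1 in ['b', 'a', 'e', 'c'] -> ['a', 'b', 'e', 'c']
'c': index 3 in ['a', 'b', 'e', 'c'] -> ['c', 'a', 'b', 'e']
'a': index 1 in ['c', 'a', 'b', 'e'] -> ['a', 'c', 'b', 'e']


Output: [3, 2, 2, 0, 2, 1, 2, 1, 3, 1]


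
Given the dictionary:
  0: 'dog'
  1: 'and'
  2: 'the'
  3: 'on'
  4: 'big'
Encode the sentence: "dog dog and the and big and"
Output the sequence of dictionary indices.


Look up each word in the dictionary:
  'dog' -> 0
  'dog' -> 0
  'and' -> 1
  'the' -> 2
  'and' -> 1
  'big' -> 4
  'and' -> 1

Encoded: [0, 0, 1, 2, 1, 4, 1]


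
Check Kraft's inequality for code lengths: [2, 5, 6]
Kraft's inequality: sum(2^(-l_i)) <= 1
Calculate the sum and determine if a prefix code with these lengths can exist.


Sum = 2^(-2) + 2^(-5) + 2^(-6)
    = 0.25 + 0.03125 + 0.015625
    = 19/64 = 0.296875
Since 0.296875 <= 1, Kraft's inequality IS satisfied.
A prefix code with these lengths CAN exist.

Kraft sum = 0.296875. Satisfied.


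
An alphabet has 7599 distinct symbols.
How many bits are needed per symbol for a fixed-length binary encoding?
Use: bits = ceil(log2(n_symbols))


log2(7599) = 12.8916
Bracket: 2^12 = 4096 < 7599 <= 2^13 = 8192
So ceil(log2(7599)) = 13

bits = ceil(log2(7599)) = ceil(12.8916) = 13 bits


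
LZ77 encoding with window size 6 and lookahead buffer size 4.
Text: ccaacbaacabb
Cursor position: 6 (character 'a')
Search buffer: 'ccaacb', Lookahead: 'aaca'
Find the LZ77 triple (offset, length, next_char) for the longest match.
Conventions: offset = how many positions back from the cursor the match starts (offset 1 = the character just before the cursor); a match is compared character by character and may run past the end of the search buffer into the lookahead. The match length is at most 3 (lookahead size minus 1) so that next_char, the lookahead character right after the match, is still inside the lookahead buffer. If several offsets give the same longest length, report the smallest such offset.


Try each offset into the search buffer:
  offset=1 (pos 5, char 'b'): match length 0
  offset=2 (pos 4, char 'c'): match length 0
  offset=3 (pos 3, char 'a'): match length 1
  offset=4 (pos 2, char 'a'): match length 3
  offset=5 (pos 1, char 'c'): match length 0
  offset=6 (pos 0, char 'c'): match length 0
Longest match has length 3 at offset 4.
next_char = character at position 6 + 3 = 9 -> 'a'

Best match: offset=4, length=3 (matching 'aac' starting at position 2)
LZ77 triple: (4, 3, 'a')


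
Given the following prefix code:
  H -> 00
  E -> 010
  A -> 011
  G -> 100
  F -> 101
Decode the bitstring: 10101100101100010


Decoding step by step:
Bits 101 -> F
Bits 011 -> A
Bits 00 -> H
Bits 101 -> F
Bits 100 -> G
Bits 010 -> E


Decoded message: FAHFGE


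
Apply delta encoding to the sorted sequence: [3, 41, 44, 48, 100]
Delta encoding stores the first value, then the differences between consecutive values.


First value: 3
Deltas:
  41 - 3 = 38
  44 - 41 = 3
  48 - 44 = 4
  100 - 48 = 52


Delta encoded: [3, 38, 3, 4, 52]


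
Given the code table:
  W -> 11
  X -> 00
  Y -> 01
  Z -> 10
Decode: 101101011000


Decoding:
10 -> Z
11 -> W
01 -> Y
01 -> Y
10 -> Z
00 -> X


Result: ZWYYZX


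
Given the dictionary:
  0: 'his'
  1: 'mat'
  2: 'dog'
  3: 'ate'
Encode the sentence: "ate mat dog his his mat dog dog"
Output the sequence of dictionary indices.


Look up each word in the dictionary:
  'ate' -> 3
  'mat' -> 1
  'dog' -> 2
  'his' -> 0
  'his' -> 0
  'mat' -> 1
  'dog' -> 2
  'dog' -> 2

Encoded: [3, 1, 2, 0, 0, 1, 2, 2]


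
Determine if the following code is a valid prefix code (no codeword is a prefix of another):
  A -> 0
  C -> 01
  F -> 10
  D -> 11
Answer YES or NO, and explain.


Checking each pair (does one codeword prefix another?):
  A='0' vs C='01': prefix -- VIOLATION

NO -- this is NOT a valid prefix code. A (0) is a prefix of C (01).


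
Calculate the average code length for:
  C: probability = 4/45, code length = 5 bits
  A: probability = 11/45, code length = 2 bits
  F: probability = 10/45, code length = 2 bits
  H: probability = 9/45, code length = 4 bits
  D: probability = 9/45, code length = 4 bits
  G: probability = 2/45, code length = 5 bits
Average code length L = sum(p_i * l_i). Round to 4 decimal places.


Weighted contributions p_i * l_i:
  C: (4/45) * 5 = 20/45
  A: (11/45) * 2 = 22/45
  F: (10/45) * 2 = 20/45
  H: (9/45) * 4 = 36/45
  D: (9/45) * 4 = 36/45
  G: (2/45) * 5 = 10/45
Sum = (20 + 22 + 20 + 36 + 36 + 10)/45 = 144/45

L = 144/45 = 3.2000 bits/symbol


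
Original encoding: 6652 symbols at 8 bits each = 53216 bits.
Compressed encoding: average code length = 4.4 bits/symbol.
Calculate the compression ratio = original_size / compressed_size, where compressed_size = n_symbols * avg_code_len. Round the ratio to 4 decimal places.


original_size = n_symbols * orig_bits = 6652 * 8 = 53216 bits
compressed_size = n_symbols * avg_code_len = 6652 * 4.4 = 29268.8 bits
ratio = original_size / compressed_size = 53216 / 29268.8 = 1.8182

Compression ratio = 1.8182


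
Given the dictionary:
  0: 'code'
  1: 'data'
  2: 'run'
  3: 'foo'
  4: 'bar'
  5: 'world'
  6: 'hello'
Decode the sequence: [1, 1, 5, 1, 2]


Look up each index in the dictionary:
  1 -> 'data'
  1 -> 'data'
  5 -> 'world'
  1 -> 'data'
  2 -> 'run'

Decoded: "data data world data run"


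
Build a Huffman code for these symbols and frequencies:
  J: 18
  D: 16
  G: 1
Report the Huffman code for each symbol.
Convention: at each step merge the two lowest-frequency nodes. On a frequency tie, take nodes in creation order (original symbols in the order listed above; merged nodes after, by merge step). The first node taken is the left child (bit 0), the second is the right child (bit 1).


Huffman tree construction:
Step 1: Merge G(1) + D(16) = 17
Step 2: Merge (G+D)(17) + J(18) = 35
Read each symbol's code off the tree from the root (left child = 0, right child = 1).

Codes:
  J: 1 (length 1)
  D: 01 (length 2)
  G: 00 (length 2)
Average code length: 52/35 = 1.4857 bits/symbol


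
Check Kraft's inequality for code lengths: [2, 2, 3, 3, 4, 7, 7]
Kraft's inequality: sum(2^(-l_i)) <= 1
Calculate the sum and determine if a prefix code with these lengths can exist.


Sum = 2^(-2) + 2^(-2) + 2^(-3) + 2^(-3) + 2^(-4) + 2^(-7) + 2^(-7)
    = 0.25 + 0.25 + 0.125 + 0.125 + 0.0625 + 0.0078125 + 0.0078125
    = 106/128 = 0.828125
Since 0.828125 <= 1, Kraft's inequality IS satisfied.
A prefix code with these lengths CAN exist.

Kraft sum = 0.828125. Satisfied.


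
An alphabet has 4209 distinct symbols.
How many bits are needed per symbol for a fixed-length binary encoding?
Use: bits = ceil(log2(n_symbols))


log2(4209) = 12.0393
Bracket: 2^12 = 4096 < 4209 <= 2^13 = 8192
So ceil(log2(4209)) = 13

bits = ceil(log2(4209)) = ceil(12.0393) = 13 bits


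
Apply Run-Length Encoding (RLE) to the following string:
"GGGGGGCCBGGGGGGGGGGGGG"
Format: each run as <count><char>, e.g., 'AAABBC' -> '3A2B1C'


Scanning runs left to right:
  i=0: run of 'G' x 6 -> '6G'
  i=6: run of 'C' x 2 -> '2C'
  i=8: run of 'B' x 1 -> '1B'
  i=9: run of 'G' x 13 -> '13G'

RLE = 6G2C1B13G


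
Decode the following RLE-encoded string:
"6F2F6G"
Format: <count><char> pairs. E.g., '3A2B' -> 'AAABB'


Expanding each <count><char> pair:
  6F -> 'FFFFFF'
  2F -> 'FF'
  6G -> 'GGGGGG'

Decoded = FFFFFFFFGGGGGG


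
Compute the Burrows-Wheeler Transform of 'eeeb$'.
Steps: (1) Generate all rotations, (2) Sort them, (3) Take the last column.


Rotations (sorted):
  0: $eeeb -> last char: b
  1: b$eee -> last char: e
  2: eb$ee -> last char: e
  3: eeb$e -> last char: e
  4: eeeb$ -> last char: $


BWT = beee$


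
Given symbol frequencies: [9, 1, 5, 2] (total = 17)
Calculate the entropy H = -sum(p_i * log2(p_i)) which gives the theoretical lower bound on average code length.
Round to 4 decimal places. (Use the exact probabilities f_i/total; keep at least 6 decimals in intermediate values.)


Per-symbol terms -p_i * log2(p_i) with p_i = f_i/17:
  p = 9/17 = 0.529412: log2(p) = -0.917538, -p*log2(p) = 0.485755
  p = 1/17 = 0.058824: log2(p) = -4.087463, -p*log2(p) = 0.240439
  p = 5/17 = 0.294118: log2(p) = -1.765535, -p*log2(p) = 0.519275
  p = 2/17 = 0.117647: log2(p) = -3.087463, -p*log2(p) = 0.363231
H = 0.485755 + 0.240439 + 0.519275 + 0.363231 = 1.608700

H = 1.6087 bits/symbol


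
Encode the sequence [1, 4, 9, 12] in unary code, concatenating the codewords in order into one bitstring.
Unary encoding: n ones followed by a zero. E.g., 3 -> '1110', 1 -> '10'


Encode each number as n ones followed by a terminating 0:
  1 -> 10 (2 bits)
  4 -> 11110 (5 bits)
  9 -> 1111111110 (10 bits)
  12 -> 1111111111110 (13 bits)
Total length = 2 + 5 + 10 + 13 = 30 bits.

Unary([1, 4, 9, 12]) = 101111011111111101111111111110 (30 bits)


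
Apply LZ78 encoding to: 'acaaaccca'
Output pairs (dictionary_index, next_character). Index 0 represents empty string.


LZ78 encoding steps:
Dictionary: {0: ''}
Step 1: w='' (idx 0), next='a' -> output (0, 'a'), add 'a' as idx 1
Step 2: w='' (idx 0), next='c' -> output (0, 'c'), add 'c' as idx 2
Step 3: w='a' (idx 1), next='a' -> output (1, 'a'), add 'aa' as idx 3
Step 4: w='a' (idx 1), next='c' -> output (1, 'c'), add 'ac' as idx 4
Step 5: w='c' (idx 2), next='c' -> output (2, 'c'), add 'cc' as idx 5
Step 6: w='a' (idx 1), end of input -> output (1, '')


Encoded: [(0, 'a'), (0, 'c'), (1, 'a'), (1, 'c'), (2, 'c'), (1, '')]


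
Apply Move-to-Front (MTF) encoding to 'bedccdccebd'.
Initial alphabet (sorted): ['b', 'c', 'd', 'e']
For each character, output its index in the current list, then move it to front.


MTF encoding:
'b': index 0 in ['b', 'c', 'd', 'e'] -> ['b', 'c', 'd', 'e']
'e': index 3 in ['b', 'c', 'd', 'e'] -> ['e', 'b', 'c', 'd']
'd': index 3 in ['e', 'b', 'c', 'd'] -> ['d', 'e', 'b', 'c']
'c': index 3 in ['d', 'e', 'b', 'c'] -> ['c', 'd', 'e', 'b']
'c': index 0 in ['c', 'd', 'e', 'b'] -> ['c', 'd', 'e', 'b']
'd': index 1 in ['c', 'd', 'e', 'b'] -> ['d', 'c', 'e', 'b']
'c': index 1 in ['d', 'c', 'e', 'b'] -> ['c', 'd', 'e', 'b']
'c': index 0 in ['c', 'd', 'e', 'b'] -> ['c', 'd', 'e', 'b']
'e': index 2 in ['c', 'd', 'e', 'b'] -> ['e', 'c', 'd', 'b']
'b': index 3 in ['e', 'c', 'd', 'b'] -> ['b', 'e', 'c', 'd']
'd': index 3 in ['b', 'e', 'c', 'd'] -> ['d', 'b', 'e', 'c']


Output: [0, 3, 3, 3, 0, 1, 1, 0, 2, 3, 3]


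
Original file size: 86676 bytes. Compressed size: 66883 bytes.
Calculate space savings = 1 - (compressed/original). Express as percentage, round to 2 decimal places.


ratio = compressed/original = 66883/86676 = 0.771644
savings = 1 - ratio = 1 - 0.771644 = 0.228356
as a percentage: 0.228356 * 100 = 22.84%

Space savings = 1 - 66883/86676 = 22.84%


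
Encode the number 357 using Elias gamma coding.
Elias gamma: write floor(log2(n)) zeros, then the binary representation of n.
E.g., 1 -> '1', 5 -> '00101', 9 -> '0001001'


num_bits = floor(log2(357)) + 1 = 9
leading_zeros = num_bits - 1 = 8
binary(357) = 101100101

Elias gamma(357) = '00000000' + '101100101' = 00000000101100101 (17 bits)


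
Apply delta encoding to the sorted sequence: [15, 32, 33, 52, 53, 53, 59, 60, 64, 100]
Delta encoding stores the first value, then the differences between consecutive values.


First value: 15
Deltas:
  32 - 15 = 17
  33 - 32 = 1
  52 - 33 = 19
  53 - 52 = 1
  53 - 53 = 0
  59 - 53 = 6
  60 - 59 = 1
  64 - 60 = 4
  100 - 64 = 36


Delta encoded: [15, 17, 1, 19, 1, 0, 6, 1, 4, 36]


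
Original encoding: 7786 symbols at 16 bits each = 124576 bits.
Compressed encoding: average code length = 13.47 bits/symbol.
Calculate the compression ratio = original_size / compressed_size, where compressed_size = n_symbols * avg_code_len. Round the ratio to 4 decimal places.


original_size = n_symbols * orig_bits = 7786 * 16 = 124576 bits
compressed_size = n_symbols * avg_code_len = 7786 * 13.47 = 104877.42 bits
ratio = original_size / compressed_size = 124576 / 104877.42 = 1.1878

Compression ratio = 1.1878


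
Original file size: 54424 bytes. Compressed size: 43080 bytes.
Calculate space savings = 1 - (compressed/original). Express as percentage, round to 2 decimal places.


ratio = compressed/original = 43080/54424 = 0.791563
savings = 1 - ratio = 1 - 0.791563 = 0.208437
as a percentage: 0.208437 * 100 = 20.84%

Space savings = 1 - 43080/54424 = 20.84%


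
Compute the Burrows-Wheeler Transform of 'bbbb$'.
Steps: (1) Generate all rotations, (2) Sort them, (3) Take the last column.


Rotations (sorted):
  0: $bbbb -> last char: b
  1: b$bbb -> last char: b
  2: bb$bb -> last char: b
  3: bbb$b -> last char: b
  4: bbbb$ -> last char: $


BWT = bbbb$


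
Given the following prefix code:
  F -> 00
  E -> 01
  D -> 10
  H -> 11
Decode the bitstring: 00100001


Decoding step by step:
Bits 00 -> F
Bits 10 -> D
Bits 00 -> F
Bits 01 -> E


Decoded message: FDFE


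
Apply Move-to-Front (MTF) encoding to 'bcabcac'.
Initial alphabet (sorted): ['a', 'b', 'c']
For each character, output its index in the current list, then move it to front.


MTF encoding:
'b': index 1 in ['a', 'b', 'c'] -> ['b', 'a', 'c']
'c': index 2 in ['b', 'a', 'c'] -> ['c', 'b', 'a']
'a': index 2 in ['c', 'b', 'a'] -> ['a', 'c', 'b']
'b': index 2 in ['a', 'c', 'b'] -> ['b', 'a', 'c']
'c': index 2 in ['b', 'a', 'c'] -> ['c', 'b', 'a']
'a': index 2 in ['c', 'b', 'a'] -> ['a', 'c', 'b']
'c': index 1 in ['a', 'c', 'b'] -> ['c', 'a', 'b']


Output: [1, 2, 2, 2, 2, 2, 1]


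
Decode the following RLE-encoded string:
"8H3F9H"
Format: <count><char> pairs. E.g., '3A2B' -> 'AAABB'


Expanding each <count><char> pair:
  8H -> 'HHHHHHHH'
  3F -> 'FFF'
  9H -> 'HHHHHHHHH'

Decoded = HHHHHHHHFFFHHHHHHHHH


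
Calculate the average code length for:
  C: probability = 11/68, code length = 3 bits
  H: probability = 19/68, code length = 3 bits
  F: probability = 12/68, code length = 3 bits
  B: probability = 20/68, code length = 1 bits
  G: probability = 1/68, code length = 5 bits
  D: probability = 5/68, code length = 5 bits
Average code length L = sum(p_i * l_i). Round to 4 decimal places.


Weighted contributions p_i * l_i:
  C: (11/68) * 3 = 33/68
  H: (19/68) * 3 = 57/68
  F: (12/68) * 3 = 36/68
  B: (20/68) * 1 = 20/68
  G: (1/68) * 5 = 5/68
  D: (5/68) * 5 = 25/68
Sum = (33 + 57 + 36 + 20 + 5 + 25)/68 = 176/68

L = 176/68 = 2.5882 bits/symbol


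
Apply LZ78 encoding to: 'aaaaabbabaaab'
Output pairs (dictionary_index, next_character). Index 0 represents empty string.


LZ78 encoding steps:
Dictionary: {0: ''}
Step 1: w='' (idx 0), next='a' -> output (0, 'a'), add 'a' as idx 1
Step 2: w='a' (idx 1), next='a' -> output (1, 'a'), add 'aa' as idx 2
Step 3: w='aa' (idx 2), next='b' -> output (2, 'b'), add 'aab' as idx 3
Step 4: w='' (idx 0), next='b' -> output (0, 'b'), add 'b' as idx 4
Step 5: w='a' (idx 1), next='b' -> output (1, 'b'), add 'ab' as idx 5
Step 6: w='aa' (idx 2), next='a' -> output (2, 'a'), add 'aaa' as idx 6
Step 7: w='b' (idx 4), end of input -> output (4, '')


Encoded: [(0, 'a'), (1, 'a'), (2, 'b'), (0, 'b'), (1, 'b'), (2, 'a'), (4, '')]


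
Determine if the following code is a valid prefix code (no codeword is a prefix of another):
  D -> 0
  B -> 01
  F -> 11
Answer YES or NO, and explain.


Checking each pair (does one codeword prefix another?):
  D='0' vs B='01': prefix -- VIOLATION

NO -- this is NOT a valid prefix code. D (0) is a prefix of B (01).


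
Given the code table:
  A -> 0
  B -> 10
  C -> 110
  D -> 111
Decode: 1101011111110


Decoding:
110 -> C
10 -> B
111 -> D
111 -> D
10 -> B


Result: CBDDB


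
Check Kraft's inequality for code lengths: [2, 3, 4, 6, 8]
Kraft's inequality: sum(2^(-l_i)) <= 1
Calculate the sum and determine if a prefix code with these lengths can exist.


Sum = 2^(-2) + 2^(-3) + 2^(-4) + 2^(-6) + 2^(-8)
    = 0.25 + 0.125 + 0.0625 + 0.015625 + 0.00390625
    = 117/256 = 0.45703125
Since 0.45703125 <= 1, Kraft's inequality IS satisfied.
A prefix code with these lengths CAN exist.

Kraft sum = 0.45703125. Satisfied.


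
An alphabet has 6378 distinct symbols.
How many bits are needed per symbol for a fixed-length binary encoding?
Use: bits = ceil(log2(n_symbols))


log2(6378) = 12.6389
Bracket: 2^12 = 4096 < 6378 <= 2^13 = 8192
So ceil(log2(6378)) = 13

bits = ceil(log2(6378)) = ceil(12.6389) = 13 bits


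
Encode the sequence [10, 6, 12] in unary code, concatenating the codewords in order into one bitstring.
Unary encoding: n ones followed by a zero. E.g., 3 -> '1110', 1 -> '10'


Encode each number as n ones followed by a terminating 0:
  10 -> 11111111110 (11 bits)
  6 -> 1111110 (7 bits)
  12 -> 1111111111110 (13 bits)
Total length = 11 + 7 + 13 = 31 bits.

Unary([10, 6, 12]) = 1111111111011111101111111111110 (31 bits)


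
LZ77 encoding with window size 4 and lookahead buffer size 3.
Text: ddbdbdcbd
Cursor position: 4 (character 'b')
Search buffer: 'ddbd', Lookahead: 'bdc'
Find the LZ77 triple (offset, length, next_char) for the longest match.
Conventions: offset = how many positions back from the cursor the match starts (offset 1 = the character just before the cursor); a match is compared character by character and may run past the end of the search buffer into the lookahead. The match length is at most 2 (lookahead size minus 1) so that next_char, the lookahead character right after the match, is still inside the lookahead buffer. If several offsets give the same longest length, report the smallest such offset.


Try each offset into the search buffer:
  offset=1 (pos 3, char 'd'): match length 0
  offset=2 (pos 2, char 'b'): match length 2
  offset=3 (pos 1, char 'd'): match length 0
  offset=4 (pos 0, char 'd'): match length 0
Longest match has length 2 at offset 2.
next_char = character at position 4 + 2 = 6 -> 'c'

Best match: offset=2, length=2 (matching 'bd' starting at position 2)
LZ77 triple: (2, 2, 'c')


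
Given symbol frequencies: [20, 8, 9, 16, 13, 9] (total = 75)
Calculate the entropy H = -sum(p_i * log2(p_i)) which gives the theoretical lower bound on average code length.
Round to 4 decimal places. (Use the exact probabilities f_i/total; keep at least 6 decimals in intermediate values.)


Per-symbol terms -p_i * log2(p_i) with p_i = f_i/75:
  p = 20/75 = 0.266667: log2(p) = -1.906891, -p*log2(p) = 0.508504
  p = 8/75 = 0.106667: log2(p) = -3.228819, -p*log2(p) = 0.344407
  p = 9/75 = 0.120000: log2(p) = -3.058894, -p*log2(p) = 0.367067
  p = 16/75 = 0.213333: log2(p) = -2.228819, -p*log2(p) = 0.475481
  p = 13/75 = 0.173333: log2(p) = -2.528379, -p*log2(p) = 0.438252
  p = 9/75 = 0.120000: log2(p) = -3.058894, -p*log2(p) = 0.367067
H = 0.508504 + 0.344407 + 0.367067 + 0.475481 + 0.438252 + 0.367067 = 2.500778

H = 2.5008 bits/symbol


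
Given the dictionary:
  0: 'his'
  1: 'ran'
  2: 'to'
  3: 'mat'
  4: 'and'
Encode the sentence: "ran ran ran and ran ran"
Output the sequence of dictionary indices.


Look up each word in the dictionary:
  'ran' -> 1
  'ran' -> 1
  'ran' -> 1
  'and' -> 4
  'ran' -> 1
  'ran' -> 1

Encoded: [1, 1, 1, 4, 1, 1]


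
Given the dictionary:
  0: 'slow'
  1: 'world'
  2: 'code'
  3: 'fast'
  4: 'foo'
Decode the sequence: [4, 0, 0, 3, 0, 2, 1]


Look up each index in the dictionary:
  4 -> 'foo'
  0 -> 'slow'
  0 -> 'slow'
  3 -> 'fast'
  0 -> 'slow'
  2 -> 'code'
  1 -> 'world'

Decoded: "foo slow slow fast slow code world"


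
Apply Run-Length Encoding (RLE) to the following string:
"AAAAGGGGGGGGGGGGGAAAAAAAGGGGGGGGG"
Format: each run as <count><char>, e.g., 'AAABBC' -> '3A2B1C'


Scanning runs left to right:
  i=0: run of 'A' x 4 -> '4A'
  i=4: run of 'G' x 13 -> '13G'
  i=17: run of 'A' x 7 -> '7A'
  i=24: run of 'G' x 9 -> '9G'

RLE = 4A13G7A9G


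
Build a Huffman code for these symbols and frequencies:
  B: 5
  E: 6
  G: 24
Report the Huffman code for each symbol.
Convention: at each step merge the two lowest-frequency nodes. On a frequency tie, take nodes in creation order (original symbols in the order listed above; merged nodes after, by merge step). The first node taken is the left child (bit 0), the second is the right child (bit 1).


Huffman tree construction:
Step 1: Merge B(5) + E(6) = 11
Step 2: Merge (B+E)(11) + G(24) = 35
Read each symbol's code off the tree from the root (left child = 0, right child = 1).

Codes:
  B: 00 (length 2)
  E: 01 (length 2)
  G: 1 (length 1)
Average code length: 46/35 = 1.3143 bits/symbol


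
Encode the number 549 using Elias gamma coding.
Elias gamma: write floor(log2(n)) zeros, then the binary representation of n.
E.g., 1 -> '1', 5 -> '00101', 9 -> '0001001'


num_bits = floor(log2(549)) + 1 = 10
leading_zeros = num_bits - 1 = 9
binary(549) = 1000100101

Elias gamma(549) = '000000000' + '1000100101' = 0000000001000100101 (19 bits)


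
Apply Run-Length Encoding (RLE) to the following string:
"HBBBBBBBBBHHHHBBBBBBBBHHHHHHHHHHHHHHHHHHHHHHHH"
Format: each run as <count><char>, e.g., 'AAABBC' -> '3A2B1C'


Scanning runs left to right:
  i=0: run of 'H' x 1 -> '1H'
  i=1: run of 'B' x 9 -> '9B'
  i=10: run of 'H' x 4 -> '4H'
  i=14: run of 'B' x 8 -> '8B'
  i=22: run of 'H' x 24 -> '24H'

RLE = 1H9B4H8B24H


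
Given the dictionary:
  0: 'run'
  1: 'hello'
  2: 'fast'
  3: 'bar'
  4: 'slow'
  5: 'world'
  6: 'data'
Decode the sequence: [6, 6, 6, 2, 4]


Look up each index in the dictionary:
  6 -> 'data'
  6 -> 'data'
  6 -> 'data'
  2 -> 'fast'
  4 -> 'slow'

Decoded: "data data data fast slow"


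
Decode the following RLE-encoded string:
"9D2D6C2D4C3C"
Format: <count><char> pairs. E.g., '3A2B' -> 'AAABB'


Expanding each <count><char> pair:
  9D -> 'DDDDDDDDD'
  2D -> 'DD'
  6C -> 'CCCCCC'
  2D -> 'DD'
  4C -> 'CCCC'
  3C -> 'CCC'

Decoded = DDDDDDDDDDDCCCCCCDDCCCCCCC


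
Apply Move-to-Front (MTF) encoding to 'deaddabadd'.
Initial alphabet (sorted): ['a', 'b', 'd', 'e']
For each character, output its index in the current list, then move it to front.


MTF encoding:
'd': index 2 in ['a', 'b', 'd', 'e'] -> ['d', 'a', 'b', 'e']
'e': index 3 in ['d', 'a', 'b', 'e'] -> ['e', 'd', 'a', 'b']
'a': index 2 in ['e', 'd', 'a', 'b'] -> ['a', 'e', 'd', 'b']
'd': index 2 in ['a', 'e', 'd', 'b'] -> ['d', 'a', 'e', 'b']
'd': index 0 in ['d', 'a', 'e', 'b'] -> ['d', 'a', 'e', 'b']
'a': index 1 in ['d', 'a', 'e', 'b'] -> ['a', 'd', 'e', 'b']
'b': index 3 in ['a', 'd', 'e', 'b'] -> ['b', 'a', 'd', 'e']
'a': index 1 in ['b', 'a', 'd', 'e'] -> ['a', 'b', 'd', 'e']
'd': index 2 in ['a', 'b', 'd', 'e'] -> ['d', 'a', 'b', 'e']
'd': index 0 in ['d', 'a', 'b', 'e'] -> ['d', 'a', 'b', 'e']


Output: [2, 3, 2, 2, 0, 1, 3, 1, 2, 0]


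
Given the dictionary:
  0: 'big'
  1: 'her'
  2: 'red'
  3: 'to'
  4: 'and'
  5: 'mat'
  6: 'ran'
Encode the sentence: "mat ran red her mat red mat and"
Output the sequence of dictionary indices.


Look up each word in the dictionary:
  'mat' -> 5
  'ran' -> 6
  'red' -> 2
  'her' -> 1
  'mat' -> 5
  'red' -> 2
  'mat' -> 5
  'and' -> 4

Encoded: [5, 6, 2, 1, 5, 2, 5, 4]


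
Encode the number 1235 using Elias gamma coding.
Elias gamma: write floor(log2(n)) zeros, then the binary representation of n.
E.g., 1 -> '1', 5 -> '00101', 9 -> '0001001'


num_bits = floor(log2(1235)) + 1 = 11
leading_zeros = num_bits - 1 = 10
binary(1235) = 10011010011

Elias gamma(1235) = '0000000000' + '10011010011' = 000000000010011010011 (21 bits)


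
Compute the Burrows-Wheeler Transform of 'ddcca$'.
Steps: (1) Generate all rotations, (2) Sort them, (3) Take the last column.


Rotations (sorted):
  0: $ddcca -> last char: a
  1: a$ddcc -> last char: c
  2: ca$ddc -> last char: c
  3: cca$dd -> last char: d
  4: dcca$d -> last char: d
  5: ddcca$ -> last char: $


BWT = accdd$


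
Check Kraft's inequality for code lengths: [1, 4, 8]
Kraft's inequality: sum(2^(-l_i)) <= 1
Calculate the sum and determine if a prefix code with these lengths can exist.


Sum = 2^(-1) + 2^(-4) + 2^(-8)
    = 0.5 + 0.0625 + 0.00390625
    = 145/256 = 0.56640625
Since 0.56640625 <= 1, Kraft's inequality IS satisfied.
A prefix code with these lengths CAN exist.

Kraft sum = 0.56640625. Satisfied.


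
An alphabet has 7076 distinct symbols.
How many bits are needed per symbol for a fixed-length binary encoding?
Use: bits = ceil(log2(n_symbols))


log2(7076) = 12.7887
Bracket: 2^12 = 4096 < 7076 <= 2^13 = 8192
So ceil(log2(7076)) = 13

bits = ceil(log2(7076)) = ceil(12.7887) = 13 bits


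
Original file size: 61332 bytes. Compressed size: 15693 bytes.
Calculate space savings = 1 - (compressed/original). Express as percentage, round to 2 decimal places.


ratio = compressed/original = 15693/61332 = 0.25587
savings = 1 - ratio = 1 - 0.25587 = 0.74413
as a percentage: 0.74413 * 100 = 74.41%

Space savings = 1 - 15693/61332 = 74.41%


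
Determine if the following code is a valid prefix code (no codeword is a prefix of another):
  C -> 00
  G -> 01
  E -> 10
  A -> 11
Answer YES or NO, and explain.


Checking each pair (does one codeword prefix another?):
  C='00' vs G='01': no prefix
  C='00' vs E='10': no prefix
  C='00' vs A='11': no prefix
  G='01' vs C='00': no prefix
  G='01' vs E='10': no prefix
  G='01' vs A='11': no prefix
  E='10' vs C='00': no prefix
  E='10' vs G='01': no prefix
  E='10' vs A='11': no prefix
  A='11' vs C='00': no prefix
  A='11' vs G='01': no prefix
  A='11' vs E='10': no prefix
No violation found over all pairs.

YES -- this is a valid prefix code. No codeword is a prefix of any other codeword.


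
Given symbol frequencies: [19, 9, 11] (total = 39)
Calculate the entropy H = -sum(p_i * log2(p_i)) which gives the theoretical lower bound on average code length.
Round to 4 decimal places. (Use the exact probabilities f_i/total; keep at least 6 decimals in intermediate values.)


Per-symbol terms -p_i * log2(p_i) with p_i = f_i/39:
  p = 19/39 = 0.487179: log2(p) = -1.037475, -p*log2(p) = 0.505436
  p = 9/39 = 0.230769: log2(p) = -2.115477, -p*log2(p) = 0.488187
  p = 11/39 = 0.282051: log2(p) = -1.825971, -p*log2(p) = 0.515017
H = 0.505436 + 0.488187 + 0.515017 = 1.508640

H = 1.5086 bits/symbol


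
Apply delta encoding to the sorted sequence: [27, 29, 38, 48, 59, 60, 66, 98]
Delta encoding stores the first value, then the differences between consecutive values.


First value: 27
Deltas:
  29 - 27 = 2
  38 - 29 = 9
  48 - 38 = 10
  59 - 48 = 11
  60 - 59 = 1
  66 - 60 = 6
  98 - 66 = 32


Delta encoded: [27, 2, 9, 10, 11, 1, 6, 32]


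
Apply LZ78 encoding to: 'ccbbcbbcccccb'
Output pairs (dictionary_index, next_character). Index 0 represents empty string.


LZ78 encoding steps:
Dictionary: {0: ''}
Step 1: w='' (idx 0), next='c' -> output (0, 'c'), add 'c' as idx 1
Step 2: w='c' (idx 1), next='b' -> output (1, 'b'), add 'cb' as idx 2
Step 3: w='' (idx 0), next='b' -> output (0, 'b'), add 'b' as idx 3
Step 4: w='cb' (idx 2), next='b' -> output (2, 'b'), add 'cbb' as idx 4
Step 5: w='c' (idx 1), next='c' -> output (1, 'c'), add 'cc' as idx 5
Step 6: w='cc' (idx 5), next='c' -> output (5, 'c'), add 'ccc' as idx 6
Step 7: w='b' (idx 3), end of input -> output (3, '')


Encoded: [(0, 'c'), (1, 'b'), (0, 'b'), (2, 'b'), (1, 'c'), (5, 'c'), (3, '')]


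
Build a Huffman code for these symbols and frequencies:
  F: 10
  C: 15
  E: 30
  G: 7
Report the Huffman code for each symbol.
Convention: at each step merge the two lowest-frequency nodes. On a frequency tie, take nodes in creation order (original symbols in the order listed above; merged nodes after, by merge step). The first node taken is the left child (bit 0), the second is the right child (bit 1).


Huffman tree construction:
Step 1: Merge G(7) + F(10) = 17
Step 2: Merge C(15) + (G+F)(17) = 32
Step 3: Merge E(30) + (C+(G+F))(32) = 62
Read each symbol's code off the tree from the root (left child = 0, right child = 1).

Codes:
  F: 111 (length 3)
  C: 10 (length 2)
  E: 0 (length 1)
  G: 110 (length 3)
Average code length: 111/62 = 1.7903 bits/symbol


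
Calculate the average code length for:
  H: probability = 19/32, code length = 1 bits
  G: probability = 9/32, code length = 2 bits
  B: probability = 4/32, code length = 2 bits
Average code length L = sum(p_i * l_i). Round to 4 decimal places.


Weighted contributions p_i * l_i:
  H: (19/32) * 1 = 19/32
  G: (9/32) * 2 = 18/32
  B: (4/32) * 2 = 8/32
Sum = (19 + 18 + 8)/32 = 45/32

L = 45/32 = 1.4063 bits/symbol


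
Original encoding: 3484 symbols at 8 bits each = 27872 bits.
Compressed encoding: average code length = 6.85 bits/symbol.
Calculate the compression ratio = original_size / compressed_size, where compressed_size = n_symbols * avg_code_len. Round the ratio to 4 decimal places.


original_size = n_symbols * orig_bits = 3484 * 8 = 27872 bits
compressed_size = n_symbols * avg_code_len = 3484 * 6.85 = 23865.4 bits
ratio = original_size / compressed_size = 27872 / 23865.4 = 1.1679

Compression ratio = 1.1679


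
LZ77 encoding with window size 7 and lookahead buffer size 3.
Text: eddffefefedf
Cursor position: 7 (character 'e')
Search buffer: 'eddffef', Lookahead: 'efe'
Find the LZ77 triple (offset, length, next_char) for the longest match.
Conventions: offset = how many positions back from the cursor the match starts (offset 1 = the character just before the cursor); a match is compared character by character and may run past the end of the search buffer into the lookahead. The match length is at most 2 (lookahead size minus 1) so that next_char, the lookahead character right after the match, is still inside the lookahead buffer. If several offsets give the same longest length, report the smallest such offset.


Try each offset into the search buffer:
  offset=1 (pos 6, char 'f'): match length 0
  offset=2 (pos 5, char 'e'): match length 2
  offset=3 (pos 4, char 'f'): match length 0
  offset=4 (pos 3, char 'f'): match length 0
  offset=5 (pos 2, char 'd'): match length 0
  offset=6 (pos 1, char 'd'): match length 0
  offset=7 (pos 0, char 'e'): match length 1
Longest match has length 2 at offset 2.
next_char = character at position 7 + 2 = 9 -> 'e'

Best match: offset=2, length=2 (matching 'ef' starting at position 5)
LZ77 triple: (2, 2, 'e')


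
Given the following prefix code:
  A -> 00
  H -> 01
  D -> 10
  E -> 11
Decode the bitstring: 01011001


Decoding step by step:
Bits 01 -> H
Bits 01 -> H
Bits 10 -> D
Bits 01 -> H


Decoded message: HHDH


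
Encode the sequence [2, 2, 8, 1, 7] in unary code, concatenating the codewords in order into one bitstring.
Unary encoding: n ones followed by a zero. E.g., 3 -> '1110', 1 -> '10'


Encode each number as n ones followed by a terminating 0:
  2 -> 110 (3 bits)
  2 -> 110 (3 bits)
  8 -> 111111110 (9 bits)
  1 -> 10 (2 bits)
  7 -> 11111110 (8 bits)
Total length = 3 + 3 + 9 + 2 + 8 = 25 bits.

Unary([2, 2, 8, 1, 7]) = 1101101111111101011111110 (25 bits)


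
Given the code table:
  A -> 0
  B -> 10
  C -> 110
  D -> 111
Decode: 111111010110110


Decoding:
111 -> D
111 -> D
0 -> A
10 -> B
110 -> C
110 -> C


Result: DDABCC


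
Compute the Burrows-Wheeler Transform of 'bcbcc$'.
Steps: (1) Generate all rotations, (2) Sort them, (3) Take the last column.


Rotations (sorted):
  0: $bcbcc -> last char: c
  1: bcbcc$ -> last char: $
  2: bcc$bc -> last char: c
  3: c$bcbc -> last char: c
  4: cbcc$b -> last char: b
  5: cc$bcb -> last char: b


BWT = c$ccbb
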